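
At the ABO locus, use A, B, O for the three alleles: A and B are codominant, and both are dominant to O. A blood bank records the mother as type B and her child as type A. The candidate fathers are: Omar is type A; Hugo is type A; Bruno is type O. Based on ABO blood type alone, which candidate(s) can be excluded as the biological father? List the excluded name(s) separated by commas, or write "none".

Bruno

A candidate is excluded only if no genotype consistent with his phenotype could produce a type A child with a type B mother.
Bruno (type O): no genotype consistent with that phenotype can produce a type-A child with a type-B mother.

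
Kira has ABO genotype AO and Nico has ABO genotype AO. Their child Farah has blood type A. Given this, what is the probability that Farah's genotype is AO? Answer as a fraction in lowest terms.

Cross AO × AO → 1/4 AA, 1/2 AO, 1/4 OO.
Type-A genotypes among offspring: AA (1/4), AO (1/2); total 3/4.
P(AO | type A) = (1/2) / (3/4) = 2/3.

2/3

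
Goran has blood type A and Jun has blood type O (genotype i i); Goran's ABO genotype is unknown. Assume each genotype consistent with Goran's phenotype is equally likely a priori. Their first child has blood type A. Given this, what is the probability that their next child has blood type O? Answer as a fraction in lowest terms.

Possible genotypes: Goran ∈ {I^A I^A, I^A i}; Jun ∈ {i i}.
Weight each parental genotype pair by prior × P(type-A child):
  I^A I^A × i i: posterior weight 2/3; P(next child type O) = 0.
  I^A i × i i: posterior weight 1/3; P(next child type O) = 1/2.
Weighted sum = 1/6.

1/6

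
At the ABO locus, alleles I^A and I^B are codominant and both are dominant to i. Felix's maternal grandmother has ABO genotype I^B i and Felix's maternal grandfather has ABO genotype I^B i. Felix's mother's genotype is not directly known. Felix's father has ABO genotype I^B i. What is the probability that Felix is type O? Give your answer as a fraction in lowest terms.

Felix's mother's ABO genotype from I^B i × I^B i: 1/4 I^B I^B, 1/2 I^B i, 1/4 i i.
Crossing each possibility with the father I^B i and summing P(type O): 1/4·0 + 1/2·1/4 + 1/4·1/2 = 1/4.

1/4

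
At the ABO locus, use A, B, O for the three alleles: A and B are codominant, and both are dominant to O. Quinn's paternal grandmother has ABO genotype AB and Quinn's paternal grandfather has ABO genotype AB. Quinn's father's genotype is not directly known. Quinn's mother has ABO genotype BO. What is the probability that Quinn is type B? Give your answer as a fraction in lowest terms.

Quinn's father's ABO genotype from AB × AB: 1/4 AA, 1/2 AB, 1/4 BB.
Crossing each possibility with the mother BO and summing P(type B): 1/4·0 + 1/2·1/2 + 1/4·1 = 1/2.

1/2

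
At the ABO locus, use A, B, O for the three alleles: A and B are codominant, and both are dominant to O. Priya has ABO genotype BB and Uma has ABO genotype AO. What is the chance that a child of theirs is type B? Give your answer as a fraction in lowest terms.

1/2

ABO cross BB × AO → offspring phenotypes: 1/2 B, 1/2 AB.
So P(type B) = 1/2.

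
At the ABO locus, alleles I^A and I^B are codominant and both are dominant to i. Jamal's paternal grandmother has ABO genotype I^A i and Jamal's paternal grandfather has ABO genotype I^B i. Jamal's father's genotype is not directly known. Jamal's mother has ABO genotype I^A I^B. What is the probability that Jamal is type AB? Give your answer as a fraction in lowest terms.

1/4

Jamal's father's ABO genotype from I^A i × I^B i: 1/4 I^A I^B, 1/4 I^A i, 1/4 I^B i, 1/4 i i.
Crossing each possibility with the mother I^A I^B and summing P(type AB): 1/4·1/2 + 1/4·1/4 + 1/4·1/4 + 1/4·0 = 1/4.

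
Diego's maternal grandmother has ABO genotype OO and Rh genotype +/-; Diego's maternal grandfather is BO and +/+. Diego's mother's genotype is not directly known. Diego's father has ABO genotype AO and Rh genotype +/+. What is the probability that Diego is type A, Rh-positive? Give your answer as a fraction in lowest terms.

Diego's mother's ABO genotype from OO × BO: 1/2 BO, 1/2 OO.
Crossing each possibility with the father AO and summing P(type A): 1/2·1/4 + 1/2·1/2 = 3/8.
Similarly for Rh via the mother's Rh distribution: P(Rh+) = 1.
Independent loci: 3/8 × 1 = 3/8.

3/8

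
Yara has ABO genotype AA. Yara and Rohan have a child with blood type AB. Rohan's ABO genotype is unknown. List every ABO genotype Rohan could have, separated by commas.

For each candidate genotype of Rohan, check whether crossing it with AA can produce every observed child phenotype.
  AA → possible child types {A} ✗
  AB → possible child types {A, AB} ✓
  AO → possible child types {A} ✗
  BB → possible child types {AB} ✓
  BO → possible child types {A, AB} ✓
  OO → possible child types {A} ✗

AB, BB, BO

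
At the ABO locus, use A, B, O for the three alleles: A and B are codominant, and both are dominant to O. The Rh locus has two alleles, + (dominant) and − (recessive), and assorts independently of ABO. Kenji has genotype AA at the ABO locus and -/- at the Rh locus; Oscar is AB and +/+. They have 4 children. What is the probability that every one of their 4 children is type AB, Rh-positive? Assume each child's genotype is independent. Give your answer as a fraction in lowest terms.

ABO cross AA × AB → 1/2 A, 1/2 AB.
Rh cross -/- × +/+ → 1 Rh+; so P(type AB, Rh-positive) = 1/2 × 1 = 1/2 per child.
All 4 independent: (1/2)^4 = 1/16.

1/16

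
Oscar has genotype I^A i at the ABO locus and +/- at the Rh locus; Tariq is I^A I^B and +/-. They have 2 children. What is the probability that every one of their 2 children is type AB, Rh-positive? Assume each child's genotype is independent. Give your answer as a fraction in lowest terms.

9/256

ABO cross I^A i × I^A I^B → 1/2 A, 1/4 B, 1/4 AB.
Rh cross +/- × +/- → 3/4 Rh+, 1/4 Rh-; so P(type AB, Rh-positive) = 1/4 × 3/4 = 3/16 per child.
All 2 independent: (3/16)^2 = 9/256.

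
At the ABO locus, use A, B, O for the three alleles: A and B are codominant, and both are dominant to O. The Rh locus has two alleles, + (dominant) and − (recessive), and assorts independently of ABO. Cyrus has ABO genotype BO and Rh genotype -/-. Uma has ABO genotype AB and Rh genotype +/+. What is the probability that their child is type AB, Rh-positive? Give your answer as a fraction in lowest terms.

ABO cross BO × AB → offspring phenotypes: 1/4 A, 1/2 B, 1/4 AB.
Rh cross -/- × +/+ → 1 Rh+.
Independent loci: P(type AB, Rh-positive) = 1/4 × 1 = 1/4.

1/4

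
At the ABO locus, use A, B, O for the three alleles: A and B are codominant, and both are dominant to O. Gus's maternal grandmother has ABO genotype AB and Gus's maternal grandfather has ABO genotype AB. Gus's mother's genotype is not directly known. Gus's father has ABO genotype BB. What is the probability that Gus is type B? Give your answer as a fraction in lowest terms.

Gus's mother's ABO genotype from AB × AB: 1/4 AA, 1/2 AB, 1/4 BB.
Crossing each possibility with the father BB and summing P(type B): 1/4·0 + 1/2·1/2 + 1/4·1 = 1/2.

1/2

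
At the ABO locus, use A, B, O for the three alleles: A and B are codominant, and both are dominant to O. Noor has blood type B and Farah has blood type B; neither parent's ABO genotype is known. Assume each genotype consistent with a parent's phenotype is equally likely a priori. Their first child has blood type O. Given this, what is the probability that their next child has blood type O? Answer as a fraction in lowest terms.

1/4

Possible genotypes: Noor ∈ {BB, BO}; Farah ∈ {BB, BO}.
Weight each parental genotype pair by prior × P(type-O child):
  BO × BO: posterior weight 1; P(next child type O) = 1/4.
Weighted sum = 1/4.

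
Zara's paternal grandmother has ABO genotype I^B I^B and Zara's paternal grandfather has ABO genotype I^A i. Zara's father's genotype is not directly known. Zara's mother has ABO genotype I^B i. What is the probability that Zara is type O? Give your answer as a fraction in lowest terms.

Zara's father's ABO genotype from I^B I^B × I^A i: 1/2 I^A I^B, 1/2 I^B i.
Crossing each possibility with the mother I^B i and summing P(type O): 1/2·0 + 1/2·1/4 = 1/8.

1/8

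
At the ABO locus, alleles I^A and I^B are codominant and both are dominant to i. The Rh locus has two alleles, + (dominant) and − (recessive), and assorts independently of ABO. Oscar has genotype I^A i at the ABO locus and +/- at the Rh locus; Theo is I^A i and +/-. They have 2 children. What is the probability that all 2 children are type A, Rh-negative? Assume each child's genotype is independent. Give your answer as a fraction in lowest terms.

ABO cross I^A i × I^A i → 1/4 O, 3/4 A.
Rh cross +/- × +/- → 3/4 Rh+, 1/4 Rh-; so P(type A, Rh-negative) = 3/4 × 1/4 = 3/16 per child.
All 2 independent: (3/16)^2 = 9/256.

9/256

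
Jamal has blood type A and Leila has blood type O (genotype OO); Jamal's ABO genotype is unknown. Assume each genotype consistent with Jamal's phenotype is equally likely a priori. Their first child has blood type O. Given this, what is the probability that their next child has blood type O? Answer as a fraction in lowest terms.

1/2

Possible genotypes: Jamal ∈ {AA, AO}; Leila ∈ {OO}.
Weight each parental genotype pair by prior × P(type-O child):
  AO × OO: posterior weight 1; P(next child type O) = 1/2.
Weighted sum = 1/2.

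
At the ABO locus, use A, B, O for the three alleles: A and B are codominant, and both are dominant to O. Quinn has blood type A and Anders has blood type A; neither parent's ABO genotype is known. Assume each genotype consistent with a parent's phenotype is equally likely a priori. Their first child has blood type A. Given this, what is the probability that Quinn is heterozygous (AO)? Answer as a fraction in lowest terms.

7/15

Possible genotypes: Quinn ∈ {AA, AO}; Anders ∈ {AA, AO}.
Weight each parental genotype pair by prior × P(type-A child):
  AA × AA: posterior weight 4/15.
  AA × AO: posterior weight 4/15.
  AO × AA: posterior weight 4/15.
  AO × AO: posterior weight 1/5.
Sum the posterior weight over pairs where Quinn is AO: 7/15.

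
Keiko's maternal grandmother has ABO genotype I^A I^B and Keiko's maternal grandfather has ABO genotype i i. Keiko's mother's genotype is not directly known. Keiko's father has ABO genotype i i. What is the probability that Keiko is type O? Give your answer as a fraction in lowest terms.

1/2

Keiko's mother's ABO genotype from I^A I^B × i i: 1/2 I^A i, 1/2 I^B i.
Crossing each possibility with the father i i and summing P(type O): 1/2·1/2 + 1/2·1/2 = 1/2.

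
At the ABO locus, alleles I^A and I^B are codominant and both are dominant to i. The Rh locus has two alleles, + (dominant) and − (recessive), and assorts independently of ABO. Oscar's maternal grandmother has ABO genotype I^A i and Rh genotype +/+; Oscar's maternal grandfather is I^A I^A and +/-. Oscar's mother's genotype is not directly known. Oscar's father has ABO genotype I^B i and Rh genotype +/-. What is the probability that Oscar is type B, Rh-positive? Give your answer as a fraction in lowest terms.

Oscar's mother's ABO genotype from I^A i × I^A I^A: 1/2 I^A I^A, 1/2 I^A i.
Crossing each possibility with the father I^B i and summing P(type B): 1/2·0 + 1/2·1/4 = 1/8.
Similarly for Rh via the mother's Rh distribution: P(Rh+) = 7/8.
Independent loci: 1/8 × 7/8 = 7/64.

7/64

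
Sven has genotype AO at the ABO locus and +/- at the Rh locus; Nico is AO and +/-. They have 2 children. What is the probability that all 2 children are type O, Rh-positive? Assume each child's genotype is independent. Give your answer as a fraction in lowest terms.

ABO cross AO × AO → 1/4 O, 3/4 A.
Rh cross +/- × +/- → 3/4 Rh+, 1/4 Rh-; so P(type O, Rh-positive) = 1/4 × 3/4 = 3/16 per child.
All 2 independent: (3/16)^2 = 9/256.

9/256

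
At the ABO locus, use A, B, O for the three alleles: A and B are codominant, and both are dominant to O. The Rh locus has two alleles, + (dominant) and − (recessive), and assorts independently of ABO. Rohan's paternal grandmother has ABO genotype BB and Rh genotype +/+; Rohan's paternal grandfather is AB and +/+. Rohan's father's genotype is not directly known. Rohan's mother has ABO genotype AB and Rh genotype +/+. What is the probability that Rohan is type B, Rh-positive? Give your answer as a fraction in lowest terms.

Rohan's father's ABO genotype from BB × AB: 1/2 AB, 1/2 BB.
Crossing each possibility with the mother AB and summing P(type B): 1/2·1/4 + 1/2·1/2 = 3/8.
Similarly for Rh via the father's Rh distribution: P(Rh+) = 1.
Independent loci: 3/8 × 1 = 3/8.

3/8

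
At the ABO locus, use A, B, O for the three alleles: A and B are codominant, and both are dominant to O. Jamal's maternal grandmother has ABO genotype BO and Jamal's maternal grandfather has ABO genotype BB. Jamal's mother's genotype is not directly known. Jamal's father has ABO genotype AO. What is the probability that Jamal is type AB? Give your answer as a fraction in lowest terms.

3/8

Jamal's mother's ABO genotype from BO × BB: 1/2 BB, 1/2 BO.
Crossing each possibility with the father AO and summing P(type AB): 1/2·1/2 + 1/2·1/4 = 3/8.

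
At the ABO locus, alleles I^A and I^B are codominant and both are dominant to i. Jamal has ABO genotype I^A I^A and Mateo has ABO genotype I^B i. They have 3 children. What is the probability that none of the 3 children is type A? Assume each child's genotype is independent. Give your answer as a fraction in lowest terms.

ABO cross I^A I^A × I^B i → 1/2 A, 1/2 AB.
So P(type A) = 1/2 per child.
P(not type A) = 1/2 for one child; (1/2)^3 = 1/8.

1/8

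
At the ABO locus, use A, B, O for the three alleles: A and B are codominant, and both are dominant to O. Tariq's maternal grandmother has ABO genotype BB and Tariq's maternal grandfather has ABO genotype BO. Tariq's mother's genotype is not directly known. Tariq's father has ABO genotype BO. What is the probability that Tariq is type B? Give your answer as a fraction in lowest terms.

7/8

Tariq's mother's ABO genotype from BB × BO: 1/2 BB, 1/2 BO.
Crossing each possibility with the father BO and summing P(type B): 1/2·1 + 1/2·3/4 = 7/8.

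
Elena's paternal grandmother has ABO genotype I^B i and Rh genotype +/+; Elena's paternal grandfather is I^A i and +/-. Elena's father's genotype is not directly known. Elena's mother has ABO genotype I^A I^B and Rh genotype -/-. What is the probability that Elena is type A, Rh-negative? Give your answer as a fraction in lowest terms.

3/32

Elena's father's ABO genotype from I^B i × I^A i: 1/4 I^A I^B, 1/4 I^A i, 1/4 I^B i, 1/4 i i.
Crossing each possibility with the mother I^A I^B and summing P(type A): 1/4·1/4 + 1/4·1/2 + 1/4·1/4 + 1/4·1/2 = 3/8.
Similarly for Rh via the father's Rh distribution: P(Rh-) = 1/4.
Independent loci: 3/8 × 1/4 = 3/32.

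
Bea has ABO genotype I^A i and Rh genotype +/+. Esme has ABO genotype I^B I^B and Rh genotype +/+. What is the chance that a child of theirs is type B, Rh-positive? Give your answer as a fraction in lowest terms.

ABO cross I^A i × I^B I^B → offspring phenotypes: 1/2 B, 1/2 AB.
Rh cross +/+ × +/+ → 1 Rh+.
Independent loci: P(type B, Rh-positive) = 1/2 × 1 = 1/2.

1/2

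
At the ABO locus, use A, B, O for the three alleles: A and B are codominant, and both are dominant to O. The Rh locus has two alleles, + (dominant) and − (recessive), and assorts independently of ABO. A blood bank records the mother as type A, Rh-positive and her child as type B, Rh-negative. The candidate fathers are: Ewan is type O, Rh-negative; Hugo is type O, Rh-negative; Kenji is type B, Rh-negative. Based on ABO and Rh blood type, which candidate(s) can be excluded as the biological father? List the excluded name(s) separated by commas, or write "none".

Ewan, Hugo

A candidate is excluded only if no genotype consistent with his phenotype could produce a type B, Rh-negative child with a type A, Rh-positive mother.
Ewan (type O, Rh-): no genotype consistent with that phenotype can produce a type-B Rh- child with a type-A mother.
Hugo (type O, Rh-): no genotype consistent with that phenotype can produce a type-B Rh- child with a type-A mother.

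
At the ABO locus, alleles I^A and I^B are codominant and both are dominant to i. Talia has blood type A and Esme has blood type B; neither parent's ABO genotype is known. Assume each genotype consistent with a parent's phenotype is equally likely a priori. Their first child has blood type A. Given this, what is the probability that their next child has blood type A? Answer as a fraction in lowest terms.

Possible genotypes: Talia ∈ {I^A I^A, I^A i}; Esme ∈ {I^B I^B, I^B i}.
Weight each parental genotype pair by prior × P(type-A child):
  I^A I^A × I^B i: posterior weight 2/3; P(next child type A) = 1/2.
  I^A i × I^B i: posterior weight 1/3; P(next child type A) = 1/4.
Weighted sum = 5/12.

5/12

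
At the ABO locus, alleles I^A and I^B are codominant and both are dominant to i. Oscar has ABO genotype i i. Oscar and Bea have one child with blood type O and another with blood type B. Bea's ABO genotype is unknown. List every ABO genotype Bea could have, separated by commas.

For each candidate genotype of Bea, check whether crossing it with i i can produce every observed child phenotype.
  I^A I^A → possible child types {A} ✗
  I^A I^B → possible child types {A, B} ✗
  I^A i → possible child types {O, A} ✗
  I^B I^B → possible child types {B} ✗
  I^B i → possible child types {O, B} ✓
  i i → possible child types {O} ✗

I^B i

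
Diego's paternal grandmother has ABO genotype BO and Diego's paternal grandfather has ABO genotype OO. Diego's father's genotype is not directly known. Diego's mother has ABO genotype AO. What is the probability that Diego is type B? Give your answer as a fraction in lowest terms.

Diego's father's ABO genotype from BO × OO: 1/2 BO, 1/2 OO.
Crossing each possibility with the mother AO and summing P(type B): 1/2·1/4 + 1/2·0 = 1/8.

1/8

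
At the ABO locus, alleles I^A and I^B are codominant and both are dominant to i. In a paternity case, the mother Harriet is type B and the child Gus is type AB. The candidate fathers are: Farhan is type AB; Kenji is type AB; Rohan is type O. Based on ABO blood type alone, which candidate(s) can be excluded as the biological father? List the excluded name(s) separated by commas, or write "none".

A candidate is excluded only if no genotype consistent with his phenotype could produce a type AB child with a type B mother.
Rohan (type O): no genotype consistent with that phenotype can produce a type-AB child with a type-B mother.

Rohan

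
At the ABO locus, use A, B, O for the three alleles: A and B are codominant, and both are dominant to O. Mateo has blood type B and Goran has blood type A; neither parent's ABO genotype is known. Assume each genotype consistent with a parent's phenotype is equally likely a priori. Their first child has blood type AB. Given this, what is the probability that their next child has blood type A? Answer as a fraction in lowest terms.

Possible genotypes: Mateo ∈ {BB, BO}; Goran ∈ {AA, AO}.
Weight each parental genotype pair by prior × P(type-AB child):
  BB × AA: posterior weight 4/9; P(next child type A) = 0.
  BB × AO: posterior weight 2/9; P(next child type A) = 0.
  BO × AA: posterior weight 2/9; P(next child type A) = 1/2.
  BO × AO: posterior weight 1/9; P(next child type A) = 1/4.
Weighted sum = 5/36.

5/36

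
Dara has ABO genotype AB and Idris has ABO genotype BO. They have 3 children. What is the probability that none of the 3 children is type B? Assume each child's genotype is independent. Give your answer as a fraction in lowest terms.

1/8

ABO cross AB × BO → 1/4 A, 1/2 B, 1/4 AB.
So P(type B) = 1/2 per child.
P(not type B) = 1/2 for one child; (1/2)^3 = 1/8.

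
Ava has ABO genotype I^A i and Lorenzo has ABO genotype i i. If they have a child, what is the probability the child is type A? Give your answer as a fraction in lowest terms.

ABO cross I^A i × i i → offspring phenotypes: 1/2 O, 1/2 A.
So P(type A) = 1/2.

1/2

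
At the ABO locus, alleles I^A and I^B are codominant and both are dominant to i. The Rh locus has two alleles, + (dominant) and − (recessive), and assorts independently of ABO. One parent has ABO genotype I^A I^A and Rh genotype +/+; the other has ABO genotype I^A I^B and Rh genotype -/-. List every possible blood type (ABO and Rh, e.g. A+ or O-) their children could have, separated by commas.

A+, AB+

Gametes from I^A I^A × I^A I^B give offspring ABO genotypes I^A I^A, I^A I^B, i.e. phenotypes A, AB.
Rh cross +/+ × -/- → phenotypes Rh+.
Combining independently: A+, AB+.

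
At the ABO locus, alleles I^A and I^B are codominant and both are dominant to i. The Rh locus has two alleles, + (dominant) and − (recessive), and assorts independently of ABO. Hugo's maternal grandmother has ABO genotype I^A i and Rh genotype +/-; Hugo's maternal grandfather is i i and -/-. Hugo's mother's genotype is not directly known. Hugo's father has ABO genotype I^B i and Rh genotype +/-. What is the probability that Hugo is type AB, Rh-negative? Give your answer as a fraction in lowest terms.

3/64

Hugo's mother's ABO genotype from I^A i × i i: 1/2 I^A i, 1/2 i i.
Crossing each possibility with the father I^B i and summing P(type AB): 1/2·1/4 + 1/2·0 = 1/8.
Similarly for Rh via the mother's Rh distribution: P(Rh-) = 3/8.
Independent loci: 1/8 × 3/8 = 3/64.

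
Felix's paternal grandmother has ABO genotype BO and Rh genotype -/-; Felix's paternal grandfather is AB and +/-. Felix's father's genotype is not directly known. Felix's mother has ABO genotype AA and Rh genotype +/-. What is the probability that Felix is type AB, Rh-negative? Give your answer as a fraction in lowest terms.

3/16

Felix's father's ABO genotype from BO × AB: 1/4 AB, 1/4 AO, 1/4 BB, 1/4 BO.
Crossing each possibility with the mother AA and summing P(type AB): 1/4·1/2 + 1/4·0 + 1/4·1 + 1/4·1/2 = 1/2.
Similarly for Rh via the father's Rh distribution: P(Rh-) = 3/8.
Independent loci: 1/2 × 3/8 = 3/16.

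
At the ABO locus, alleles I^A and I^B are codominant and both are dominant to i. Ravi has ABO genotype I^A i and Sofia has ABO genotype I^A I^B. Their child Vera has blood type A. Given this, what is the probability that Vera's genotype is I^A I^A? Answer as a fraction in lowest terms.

1/2

Cross I^A i × I^A I^B → 1/4 I^A I^A, 1/4 I^A I^B, 1/4 I^A i, 1/4 I^B i.
Type-A genotypes among offspring: I^A I^A (1/4), I^A i (1/4); total 1/2.
P(I^A I^A | type A) = (1/4) / (1/2) = 1/2.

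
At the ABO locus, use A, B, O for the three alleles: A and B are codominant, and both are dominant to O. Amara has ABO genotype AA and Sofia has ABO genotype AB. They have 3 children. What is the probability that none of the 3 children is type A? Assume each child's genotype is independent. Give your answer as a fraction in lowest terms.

1/8

ABO cross AA × AB → 1/2 A, 1/2 AB.
So P(type A) = 1/2 per child.
P(not type A) = 1/2 for one child; (1/2)^3 = 1/8.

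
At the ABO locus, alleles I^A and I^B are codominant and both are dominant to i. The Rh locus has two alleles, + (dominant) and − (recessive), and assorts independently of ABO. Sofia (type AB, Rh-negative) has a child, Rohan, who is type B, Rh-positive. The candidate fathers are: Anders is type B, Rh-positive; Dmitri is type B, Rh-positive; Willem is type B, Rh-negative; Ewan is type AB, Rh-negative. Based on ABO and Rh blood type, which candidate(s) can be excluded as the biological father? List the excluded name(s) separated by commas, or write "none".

A candidate is excluded only if no genotype consistent with his phenotype could produce a type B, Rh-positive child with a type AB, Rh-negative mother.
Willem (type B, Rh-): no genotype consistent with that phenotype can produce a type-B Rh+ child with a type-AB mother.
Ewan (type AB, Rh-): no genotype consistent with that phenotype can produce a type-B Rh+ child with a type-AB mother.

Willem, Ewan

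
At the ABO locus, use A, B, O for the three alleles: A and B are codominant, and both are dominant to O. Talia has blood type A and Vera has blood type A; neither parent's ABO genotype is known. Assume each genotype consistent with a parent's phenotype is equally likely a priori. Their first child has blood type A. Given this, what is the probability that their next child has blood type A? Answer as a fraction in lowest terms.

19/20

Possible genotypes: Talia ∈ {AA, AO}; Vera ∈ {AA, AO}.
Weight each parental genotype pair by prior × P(type-A child):
  AA × AA: posterior weight 4/15; P(next child type A) = 1.
  AA × AO: posterior weight 4/15; P(next child type A) = 1.
  AO × AA: posterior weight 4/15; P(next child type A) = 1.
  AO × AO: posterior weight 1/5; P(next child type A) = 3/4.
Weighted sum = 19/20.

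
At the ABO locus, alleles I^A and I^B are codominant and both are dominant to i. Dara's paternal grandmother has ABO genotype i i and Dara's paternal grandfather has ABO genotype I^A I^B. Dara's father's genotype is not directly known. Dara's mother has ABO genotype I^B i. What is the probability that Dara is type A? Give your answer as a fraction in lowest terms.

Dara's father's ABO genotype from i i × I^A I^B: 1/2 I^A i, 1/2 I^B i.
Crossing each possibility with the mother I^B i and summing P(type A): 1/2·1/4 + 1/2·0 = 1/8.

1/8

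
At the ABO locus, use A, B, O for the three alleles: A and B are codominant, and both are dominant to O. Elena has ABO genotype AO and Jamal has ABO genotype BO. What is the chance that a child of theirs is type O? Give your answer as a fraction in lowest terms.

ABO cross AO × BO → offspring phenotypes: 1/4 O, 1/4 A, 1/4 B, 1/4 AB.
So P(type O) = 1/4.

1/4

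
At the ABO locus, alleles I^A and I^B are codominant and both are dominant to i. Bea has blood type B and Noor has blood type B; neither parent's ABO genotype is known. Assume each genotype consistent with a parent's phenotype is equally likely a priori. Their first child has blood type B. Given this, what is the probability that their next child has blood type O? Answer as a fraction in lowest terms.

Possible genotypes: Bea ∈ {I^B I^B, I^B i}; Noor ∈ {I^B I^B, I^B i}.
Weight each parental genotype pair by prior × P(type-B child):
  I^B I^B × I^B I^B: posterior weight 4/15; P(next child type O) = 0.
  I^B I^B × I^B i: posterior weight 4/15; P(next child type O) = 0.
  I^B i × I^B I^B: posterior weight 4/15; P(next child type O) = 0.
  I^B i × I^B i: posterior weight 1/5; P(next child type O) = 1/4.
Weighted sum = 1/20.

1/20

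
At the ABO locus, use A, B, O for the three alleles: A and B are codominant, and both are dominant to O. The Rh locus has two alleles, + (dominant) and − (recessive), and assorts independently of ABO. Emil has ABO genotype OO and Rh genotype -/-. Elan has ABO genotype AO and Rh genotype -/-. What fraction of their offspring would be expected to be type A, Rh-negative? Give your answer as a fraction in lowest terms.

ABO cross OO × AO → offspring phenotypes: 1/2 O, 1/2 A.
Rh cross -/- × -/- → 1 Rh-.
Independent loci: P(type A, Rh-negative) = 1/2 × 1 = 1/2.

1/2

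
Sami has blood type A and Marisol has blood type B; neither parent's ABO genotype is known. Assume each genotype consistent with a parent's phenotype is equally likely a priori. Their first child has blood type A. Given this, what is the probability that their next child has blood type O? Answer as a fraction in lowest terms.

1/12

Possible genotypes: Sami ∈ {I^A I^A, I^A i}; Marisol ∈ {I^B I^B, I^B i}.
Weight each parental genotype pair by prior × P(type-A child):
  I^A I^A × I^B i: posterior weight 2/3; P(next child type O) = 0.
  I^A i × I^B i: posterior weight 1/3; P(next child type O) = 1/4.
Weighted sum = 1/12.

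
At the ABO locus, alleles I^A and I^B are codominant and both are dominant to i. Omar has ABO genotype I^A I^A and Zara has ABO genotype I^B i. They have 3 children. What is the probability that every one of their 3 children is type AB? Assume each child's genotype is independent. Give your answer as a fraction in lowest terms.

1/8

ABO cross I^A I^A × I^B i → 1/2 A, 1/2 AB.
So P(type AB) = 1/2 per child.
All 3 independent: (1/2)^3 = 1/8.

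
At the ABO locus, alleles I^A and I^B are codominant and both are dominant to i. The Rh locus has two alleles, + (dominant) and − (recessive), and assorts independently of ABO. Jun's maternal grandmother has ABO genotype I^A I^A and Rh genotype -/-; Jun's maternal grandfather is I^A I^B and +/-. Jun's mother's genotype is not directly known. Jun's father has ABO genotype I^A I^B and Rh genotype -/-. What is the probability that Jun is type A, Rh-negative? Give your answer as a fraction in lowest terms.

9/32

Jun's mother's ABO genotype from I^A I^A × I^A I^B: 1/2 I^A I^A, 1/2 I^A I^B.
Crossing each possibility with the father I^A I^B and summing P(type A): 1/2·1/2 + 1/2·1/4 = 3/8.
Similarly for Rh via the mother's Rh distribution: P(Rh-) = 3/4.
Independent loci: 3/8 × 3/4 = 9/32.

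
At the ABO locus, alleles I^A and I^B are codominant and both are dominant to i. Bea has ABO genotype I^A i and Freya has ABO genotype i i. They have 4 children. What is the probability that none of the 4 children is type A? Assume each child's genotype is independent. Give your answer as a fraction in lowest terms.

1/16

ABO cross I^A i × i i → 1/2 O, 1/2 A.
So P(type A) = 1/2 per child.
P(not type A) = 1/2 for one child; (1/2)^4 = 1/16.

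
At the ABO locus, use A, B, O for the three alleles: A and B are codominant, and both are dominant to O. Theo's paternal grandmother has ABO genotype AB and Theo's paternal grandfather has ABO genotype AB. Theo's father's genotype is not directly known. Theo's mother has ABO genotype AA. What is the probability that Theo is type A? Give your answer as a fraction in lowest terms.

1/2

Theo's father's ABO genotype from AB × AB: 1/4 AA, 1/2 AB, 1/4 BB.
Crossing each possibility with the mother AA and summing P(type A): 1/4·1 + 1/2·1/2 + 1/4·0 = 1/2.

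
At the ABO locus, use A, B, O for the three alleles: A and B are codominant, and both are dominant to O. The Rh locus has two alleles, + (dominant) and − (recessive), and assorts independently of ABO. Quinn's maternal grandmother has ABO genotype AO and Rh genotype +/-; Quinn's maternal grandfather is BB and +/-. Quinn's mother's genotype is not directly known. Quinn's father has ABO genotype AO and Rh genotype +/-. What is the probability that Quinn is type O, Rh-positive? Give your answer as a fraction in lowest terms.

3/32

Quinn's mother's ABO genotype from AO × BB: 1/2 AB, 1/2 BO.
Crossing each possibility with the father AO and summing P(type O): 1/2·0 + 1/2·1/4 = 1/8.
Similarly for Rh via the mother's Rh distribution: P(Rh+) = 3/4.
Independent loci: 1/8 × 3/4 = 3/32.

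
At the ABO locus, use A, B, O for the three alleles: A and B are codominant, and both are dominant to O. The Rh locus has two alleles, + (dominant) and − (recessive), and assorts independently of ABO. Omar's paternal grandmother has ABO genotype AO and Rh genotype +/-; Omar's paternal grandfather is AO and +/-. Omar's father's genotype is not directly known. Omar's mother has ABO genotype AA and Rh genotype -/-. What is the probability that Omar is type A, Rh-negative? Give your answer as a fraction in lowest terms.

1/2

Omar's father's ABO genotype from AO × AO: 1/4 AA, 1/2 AO, 1/4 OO.
Crossing each possibility with the mother AA and summing P(type A): 1/4·1 + 1/2·1 + 1/4·1 = 1.
Similarly for Rh via the father's Rh distribution: P(Rh-) = 1/2.
Independent loci: 1 × 1/2 = 1/2.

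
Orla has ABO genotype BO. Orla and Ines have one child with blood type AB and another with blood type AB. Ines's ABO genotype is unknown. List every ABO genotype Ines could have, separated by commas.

AA, AB, AO

For each candidate genotype of Ines, check whether crossing it with BO can produce every observed child phenotype.
  AA → possible child types {A, AB} ✓
  AB → possible child types {A, B, AB} ✓
  AO → possible child types {O, A, B, AB} ✓
  BB → possible child types {B} ✗
  BO → possible child types {O, B} ✗
  OO → possible child types {O, B} ✗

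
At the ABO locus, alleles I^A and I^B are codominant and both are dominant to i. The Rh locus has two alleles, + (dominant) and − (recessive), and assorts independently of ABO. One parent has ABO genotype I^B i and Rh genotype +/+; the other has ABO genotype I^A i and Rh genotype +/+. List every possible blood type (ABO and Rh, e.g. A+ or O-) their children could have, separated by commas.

Gametes from I^B i × I^A i give offspring ABO genotypes I^A I^B, I^A i, I^B i, i i, i.e. phenotypes O, A, B, AB.
Rh cross +/+ × +/+ → phenotypes Rh+.
Combining independently: O+, A+, B+, AB+.

O+, A+, B+, AB+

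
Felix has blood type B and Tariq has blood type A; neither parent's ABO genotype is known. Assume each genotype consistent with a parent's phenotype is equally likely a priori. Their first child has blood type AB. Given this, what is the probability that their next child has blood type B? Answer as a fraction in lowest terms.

5/36

Possible genotypes: Felix ∈ {I^B I^B, I^B i}; Tariq ∈ {I^A I^A, I^A i}.
Weight each parental genotype pair by prior × P(type-AB child):
  I^B I^B × I^A I^A: posterior weight 4/9; P(next child type B) = 0.
  I^B I^B × I^A i: posterior weight 2/9; P(next child type B) = 1/2.
  I^B i × I^A I^A: posterior weight 2/9; P(next child type B) = 0.
  I^B i × I^A i: posterior weight 1/9; P(next child type B) = 1/4.
Weighted sum = 5/36.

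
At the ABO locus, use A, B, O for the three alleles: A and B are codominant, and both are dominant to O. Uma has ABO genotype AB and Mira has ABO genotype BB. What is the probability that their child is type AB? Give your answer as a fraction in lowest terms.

1/2

ABO cross AB × BB → offspring phenotypes: 1/2 B, 1/2 AB.
So P(type AB) = 1/2.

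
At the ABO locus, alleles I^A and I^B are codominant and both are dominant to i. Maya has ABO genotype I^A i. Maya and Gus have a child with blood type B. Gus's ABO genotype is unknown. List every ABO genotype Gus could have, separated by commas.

For each candidate genotype of Gus, check whether crossing it with I^A i can produce every observed child phenotype.
  I^A I^A → possible child types {A} ✗
  I^A I^B → possible child types {A, B, AB} ✓
  I^A i → possible child types {O, A} ✗
  I^B I^B → possible child types {B, AB} ✓
  I^B i → possible child types {O, A, B, AB} ✓
  i i → possible child types {O, A} ✗

I^A I^B, I^B I^B, I^B i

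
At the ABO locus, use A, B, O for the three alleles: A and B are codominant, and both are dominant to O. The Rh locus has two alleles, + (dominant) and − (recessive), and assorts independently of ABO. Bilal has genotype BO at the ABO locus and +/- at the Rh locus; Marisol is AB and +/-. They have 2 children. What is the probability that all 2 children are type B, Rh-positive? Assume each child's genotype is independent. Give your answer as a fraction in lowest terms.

ABO cross BO × AB → 1/4 A, 1/2 B, 1/4 AB.
Rh cross +/- × +/- → 3/4 Rh+, 1/4 Rh-; so P(type B, Rh-positive) = 1/2 × 3/4 = 3/8 per child.
All 2 independent: (3/8)^2 = 9/64.

9/64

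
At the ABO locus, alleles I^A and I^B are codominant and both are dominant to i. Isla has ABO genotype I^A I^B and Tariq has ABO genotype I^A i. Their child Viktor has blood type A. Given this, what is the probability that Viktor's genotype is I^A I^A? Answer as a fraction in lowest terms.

Cross I^A I^B × I^A i → 1/4 I^A I^A, 1/4 I^A I^B, 1/4 I^A i, 1/4 I^B i.
Type-A genotypes among offspring: I^A I^A (1/4), I^A i (1/4); total 1/2.
P(I^A I^A | type A) = (1/4) / (1/2) = 1/2.

1/2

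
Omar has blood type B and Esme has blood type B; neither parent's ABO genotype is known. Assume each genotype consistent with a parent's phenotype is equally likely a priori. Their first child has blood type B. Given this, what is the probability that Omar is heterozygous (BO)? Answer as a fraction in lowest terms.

Possible genotypes: Omar ∈ {BB, BO}; Esme ∈ {BB, BO}.
Weight each parental genotype pair by prior × P(type-B child):
  BB × BB: posterior weight 4/15.
  BB × BO: posterior weight 4/15.
  BO × BB: posterior weight 4/15.
  BO × BO: posterior weight 1/5.
Sum the posterior weight over pairs where Omar is BO: 7/15.

7/15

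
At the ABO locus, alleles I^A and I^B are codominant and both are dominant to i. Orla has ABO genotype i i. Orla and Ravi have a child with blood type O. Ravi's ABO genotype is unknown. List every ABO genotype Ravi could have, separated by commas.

For each candidate genotype of Ravi, check whether crossing it with i i can produce every observed child phenotype.
  I^A I^A → possible child types {A} ✗
  I^A I^B → possible child types {A, B} ✗
  I^A i → possible child types {O, A} ✓
  I^B I^B → possible child types {B} ✗
  I^B i → possible child types {O, B} ✓
  i i → possible child types {O} ✓

I^A i, I^B i, i i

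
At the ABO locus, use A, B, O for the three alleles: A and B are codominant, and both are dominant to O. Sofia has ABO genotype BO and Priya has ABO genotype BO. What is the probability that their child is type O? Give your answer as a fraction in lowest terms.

ABO cross BO × BO → offspring phenotypes: 1/4 O, 3/4 B.
So P(type O) = 1/4.

1/4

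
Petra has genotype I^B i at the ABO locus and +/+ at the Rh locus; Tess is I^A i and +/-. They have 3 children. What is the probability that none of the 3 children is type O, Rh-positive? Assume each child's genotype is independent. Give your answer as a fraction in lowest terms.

ABO cross I^B i × I^A i → 1/4 O, 1/4 A, 1/4 B, 1/4 AB.
Rh cross +/+ × +/- → 1 Rh+; so P(type O, Rh-positive) = 1/4 × 1 = 1/4 per child.
P(not type O, Rh-positive) = 3/4 for one child; (3/4)^3 = 27/64.

27/64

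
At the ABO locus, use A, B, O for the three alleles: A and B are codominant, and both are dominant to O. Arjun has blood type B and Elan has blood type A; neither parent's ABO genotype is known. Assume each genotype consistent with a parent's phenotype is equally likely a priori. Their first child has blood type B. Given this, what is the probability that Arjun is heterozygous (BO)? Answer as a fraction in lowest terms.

1/3

Possible genotypes: Arjun ∈ {BB, BO}; Elan ∈ {AA, AO}.
Weight each parental genotype pair by prior × P(type-B child):
  BB × AO: posterior weight 2/3.
  BO × AO: posterior weight 1/3.
Sum the posterior weight over pairs where Arjun is BO: 1/3.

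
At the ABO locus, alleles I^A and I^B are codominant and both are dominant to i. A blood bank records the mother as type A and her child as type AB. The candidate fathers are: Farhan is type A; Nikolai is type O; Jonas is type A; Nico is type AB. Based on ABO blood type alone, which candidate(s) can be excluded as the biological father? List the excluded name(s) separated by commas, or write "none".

Farhan, Nikolai, Jonas

A candidate is excluded only if no genotype consistent with his phenotype could produce a type AB child with a type A mother.
Farhan (type A): no genotype consistent with that phenotype can produce a type-AB child with a type-A mother.
Nikolai (type O): no genotype consistent with that phenotype can produce a type-AB child with a type-A mother.
Jonas (type A): no genotype consistent with that phenotype can produce a type-AB child with a type-A mother.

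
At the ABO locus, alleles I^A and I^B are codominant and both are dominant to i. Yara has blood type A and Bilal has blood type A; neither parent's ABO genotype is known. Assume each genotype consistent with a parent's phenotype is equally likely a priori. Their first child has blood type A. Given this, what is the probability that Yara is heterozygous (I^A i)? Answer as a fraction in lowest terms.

7/15

Possible genotypes: Yara ∈ {I^A I^A, I^A i}; Bilal ∈ {I^A I^A, I^A i}.
Weight each parental genotype pair by prior × P(type-A child):
  I^A I^A × I^A I^A: posterior weight 4/15.
  I^A I^A × I^A i: posterior weight 4/15.
  I^A i × I^A I^A: posterior weight 4/15.
  I^A i × I^A i: posterior weight 1/5.
Sum the posterior weight over pairs where Yara is I^A i: 7/15.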